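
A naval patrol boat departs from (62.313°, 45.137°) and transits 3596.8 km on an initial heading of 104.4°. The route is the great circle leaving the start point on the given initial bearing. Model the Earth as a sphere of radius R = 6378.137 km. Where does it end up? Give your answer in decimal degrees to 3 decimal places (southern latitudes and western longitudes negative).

Central angle δ = d/R = 0.563926 rad.
Start latitude φ₁ = 1.087567 rad; initial bearing θ = 1.822124 rad.
Applying the spherical law of cosines for sides, sin φ₂ = sin φ₁ cos δ + cos φ₁ sin δ cos θ = 0.686628, so φ₂ = 43.364°.
For the longitude increment, Δλ = atan2( sin θ sin δ cos φ₁, cos δ − sin φ₁ sin φ₂ ) = atan2(0.240552, 0.237155) = 45.407°.
Hence λ₂ = 45.137° + 45.407° = 90.544°.

latitude 43.364°, longitude 90.544°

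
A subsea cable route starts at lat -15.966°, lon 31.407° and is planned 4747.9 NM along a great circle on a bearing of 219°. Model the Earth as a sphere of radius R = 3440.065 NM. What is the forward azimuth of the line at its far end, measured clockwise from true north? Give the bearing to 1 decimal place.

Central angle δ = d/R = 1.380177 rad.
With φ₁ = -15.966° = -0.278659 rad and θ = 219° = 3.822271 rad:
Destination latitude: φ₂ = arcsin( sin φ₁ cos δ + cos φ₁ sin δ cos θ ) = arcsin(-0.785750) = -51.790°.
Then Δλ = atan2(-0.594085, -0.026667) = -1.615654 rad, from sin θ sin δ cos φ₁ over cos δ − sin φ₁ sin φ₂.
λ₂ = λ₁ + Δλ = -61.163°.
The forward bearing on arrival equals the back-azimuth from the destination plus 180°.
Back-azimuth from P₂ (-51.8°, -61.2°) to P₁ (-16.0°, 31.4°), with Δλ' = λ₁ − λ₂ = 92.6°: atan2( sin Δλ' cos φ₁ , cos φ₂ sin φ₁ − sin φ₂ cos φ₁ cos Δλ' ) = 102.0°.
Final bearing = (102.0° + 180°) mod 360° = 282.0°.

final bearing 282.0°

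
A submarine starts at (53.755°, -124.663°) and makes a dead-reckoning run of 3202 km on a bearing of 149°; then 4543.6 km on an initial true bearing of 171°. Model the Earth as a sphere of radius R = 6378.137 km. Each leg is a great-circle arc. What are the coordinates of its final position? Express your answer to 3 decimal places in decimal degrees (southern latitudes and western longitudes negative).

Apply the spherical direct solution leg by leg, carrying full precision between legs.
Leg 1: from (53.755°, -124.663°), δ = 3202/6378.137 = 0.502027 rad, θ = 149° → φ = 27.588°, λ = -108.425°.
Leg 2: from (27.588°, -108.425°), δ = 4543.6/6378.137 = 0.712371 rad, θ = 171° → φ = -12.808°, λ = -102.406°.

latitude -12.808°, longitude -102.406°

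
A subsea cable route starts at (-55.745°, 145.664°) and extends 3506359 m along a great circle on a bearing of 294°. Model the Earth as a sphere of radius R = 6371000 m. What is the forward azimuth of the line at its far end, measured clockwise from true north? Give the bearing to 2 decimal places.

final bearing 320.66°

The arc subtends δ = 3506359/6371000 = 0.550362 rad at the centre.
Converting: φ₁ = -0.972934 rad, θ = 5.131268 rad.
sin φ₂ = sin φ₁ cos δ + cos φ₁ sin δ cos θ = (-0.826541)(0.852335) + (0.562877)(0.522996)(0.406737) = -0.584753
φ₂ = asin(-0.584753) = -0.624576 rad = -35.786°.
For the longitude increment, Δλ = atan2( sin θ sin δ cos φ₁, cos δ − sin φ₁ sin φ₂ ) = atan2(-0.268932, 0.369013) = -36.084°.
λ₂ = λ₁ + Δλ = 109.580°.
The forward bearing on arrival equals the back-azimuth from the destination plus 180°.
Back-azimuth from P₂ (-35.79°, 109.58°) to P₁ (-55.74°, 145.66°), with Δλ' = λ₁ − λ₂ = 36.08°: atan2( sin Δλ' cos φ₁ , cos φ₂ sin φ₁ − sin φ₂ cos φ₁ cos Δλ' ) = 140.66°.
Final bearing = (140.66° + 180°) mod 360° = 320.66°.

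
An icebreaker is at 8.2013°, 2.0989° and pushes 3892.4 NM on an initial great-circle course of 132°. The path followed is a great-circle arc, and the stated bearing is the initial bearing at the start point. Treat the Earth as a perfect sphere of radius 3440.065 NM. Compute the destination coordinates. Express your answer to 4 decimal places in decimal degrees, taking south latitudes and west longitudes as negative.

δ = 3892.4/3440.065 = 1.131490 rad (64.8296°).
With φ₁ = 8.2013° = 0.143140 rad and θ = 132° = 2.303835 rad:
Applying the spherical law of cosines for sides, sin φ₂ = sin φ₁ cos δ + cos φ₁ sin δ cos θ = -0.538730, so φ₂ = -32.5972°.
Then Δλ = atan2(0.665703, 0.502162) = 0.924527 rad, from sin θ sin δ cos φ₁ over cos δ − sin φ₁ sin φ₂.
Hence λ₂ = 2.0989° + 52.9715° = 55.0704°.

latitude -32.5972°, longitude 55.0704°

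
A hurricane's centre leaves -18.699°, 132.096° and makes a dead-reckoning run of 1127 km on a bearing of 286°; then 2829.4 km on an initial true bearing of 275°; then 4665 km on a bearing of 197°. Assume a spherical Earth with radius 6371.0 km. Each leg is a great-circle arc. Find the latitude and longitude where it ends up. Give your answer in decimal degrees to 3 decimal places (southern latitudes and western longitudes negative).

Apply the spherical direct solution leg by leg, carrying full precision between legs.
Leg 1: from (-18.699°, 132.096°), δ = 1127/6371 = 0.176895 rad, θ = 286° → φ = -15.643°, λ = 121.979°.
Leg 2: from (-15.643°, 121.979°), δ = 2829.4/6371 = 0.444106 rad, θ = 275° → φ = -11.972°, λ = 96.032°.
Leg 3: from (-11.972°, 96.032°), δ = 4665/6371 = 0.732224 rad, θ = 197° → φ = -51.231°, λ = 77.844°.

latitude -51.231°, longitude 77.844°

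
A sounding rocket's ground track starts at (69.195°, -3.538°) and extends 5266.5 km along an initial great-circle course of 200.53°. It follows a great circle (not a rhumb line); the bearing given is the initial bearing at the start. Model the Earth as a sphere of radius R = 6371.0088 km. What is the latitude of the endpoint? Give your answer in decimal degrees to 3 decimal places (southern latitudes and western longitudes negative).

latitude 22.860°

Angular distance δ = d/R = 5266.5 / 6371.0088 = 0.826635 rad.
With φ₁ = 69.195° = 1.207681 rad and θ = 200.53° = 3.499909 rad:
sin φ₂ = sin φ₁ cos δ + cos φ₁ sin δ cos θ = (0.934795)(0.677355) + (0.355189)(0.735656)(-0.936489) = 0.388486
φ₂ = asin(0.388486) = 0.398988 rad = 22.860°.
For the longitude increment, Δλ = atan2( sin θ sin δ cos φ₁, cos δ − sin φ₁ sin φ₂ ) = atan2(-0.091636, 0.314200) = -16.259°.
Hence λ₂ = -3.538° + -16.259° = -19.797°.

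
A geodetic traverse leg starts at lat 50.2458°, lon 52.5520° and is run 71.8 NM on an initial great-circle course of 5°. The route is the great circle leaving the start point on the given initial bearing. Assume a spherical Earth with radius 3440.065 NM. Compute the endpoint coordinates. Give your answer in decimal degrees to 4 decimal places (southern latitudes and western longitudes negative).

latitude 51.4370°, longitude 52.7192°

The arc subtends δ = 71.8/3440.065 = 0.020872 rad at the centre.
With φ₁ = 50.2458° = 0.876955 rad and θ = 5° = 0.087266 rad:
sin φ₂ = sin φ₁ cos δ + cos φ₁ sin δ cos θ = (0.768795)(0.999782) + (0.639495)(0.020870)(0.996195) = 0.781923
φ₂ = asin(0.781923) = 0.897745 rad = 51.4370°.
Δλ = atan2( sin θ sin δ cos φ₁ , cos δ − sin φ₁ sin φ₂ ) = atan2(0.001163, 0.398644) = 0.002918 rad = 0.1672°.
λ₂ = 52.5520° + 0.1672° = 52.7192°.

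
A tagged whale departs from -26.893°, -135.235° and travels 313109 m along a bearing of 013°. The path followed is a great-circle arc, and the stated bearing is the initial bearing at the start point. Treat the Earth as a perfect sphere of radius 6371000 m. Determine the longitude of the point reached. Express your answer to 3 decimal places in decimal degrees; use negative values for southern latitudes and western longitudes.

The arc subtends δ = 313109/6371000 = 0.049146 rad at the centre.
Converting: φ₁ = -0.469371 rad, θ = 0.226893 rad.
sin φ₂ = sin φ₁ cos δ + cos φ₁ sin δ cos θ = (-0.452326)(0.998793) + (0.891853)(0.049126)(0.974370) = -0.409089
φ₂ = asin(-0.409089) = -0.421456 rad = -24.148°.
Δλ = atan2( sin θ sin δ cos φ₁ , cos δ − sin φ₁ sin φ₂ ) = atan2(0.009856, 0.813751) = 0.012111 rad = 0.694°.
λ₂ = -135.235° + 0.694° = -134.541°.

longitude -134.541°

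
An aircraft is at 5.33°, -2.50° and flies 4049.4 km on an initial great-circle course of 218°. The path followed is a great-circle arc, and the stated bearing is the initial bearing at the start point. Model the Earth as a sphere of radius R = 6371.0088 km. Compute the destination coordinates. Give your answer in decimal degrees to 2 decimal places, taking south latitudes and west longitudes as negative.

Angular distance δ = d/R = 4049.4 / 6371.0088 = 0.635598 rad.
Converting: φ₁ = 0.093026 rad, θ = 3.804818 rad.
sin φ₂ = sin φ₁ cos δ + cos φ₁ sin δ cos θ = (0.092892)(0.804717) + (0.995676)(0.593659)(-0.788011) = -0.391035
φ₂ = asin(-0.391035) = -0.401756 rad = -23.02°.
Δλ = atan2( sin θ sin δ cos φ₁ , cos δ − sin φ₁ sin φ₂ ) = atan2(-0.363913, 0.841041) = -0.408369 rad = -23.40°.
λ₂ = -2.50° + -23.40° = -25.90°.

latitude -23.02°, longitude -25.90°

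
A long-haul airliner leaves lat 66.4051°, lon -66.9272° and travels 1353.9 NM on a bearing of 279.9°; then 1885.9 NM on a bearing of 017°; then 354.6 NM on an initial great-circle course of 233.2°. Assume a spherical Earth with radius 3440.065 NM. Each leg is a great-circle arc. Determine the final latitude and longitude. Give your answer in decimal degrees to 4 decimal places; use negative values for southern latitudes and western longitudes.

latitude 76.7674°, longitude -41.8730°

Apply the spherical direct solution leg by leg, carrying full precision between legs.
Leg 1: from (66.4051°, -66.9272°), δ = 1353.9/3440.065 = 0.393568 rad, θ = 279.9° → φ = 60.7771°, λ = -117.6236°.
Leg 2: from (60.7771°, -117.6236°), δ = 1885.9/3440.065 = 0.548216 rad, θ = 17° → φ = 81.1720°, λ = -20.7762°.
Leg 3: from (81.1720°, -20.7762°), δ = 354.6/3440.065 = 0.103079 rad, θ = 233.2° → φ = 76.7674°, λ = -41.8730°.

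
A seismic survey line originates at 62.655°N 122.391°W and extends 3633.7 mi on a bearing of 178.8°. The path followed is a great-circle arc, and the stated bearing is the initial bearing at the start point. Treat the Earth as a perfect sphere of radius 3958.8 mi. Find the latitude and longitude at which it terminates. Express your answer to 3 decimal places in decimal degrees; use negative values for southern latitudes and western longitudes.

δ = 3633.7/3958.8 = 0.917879 rad (52.5906°).
With φ₁ = 62.655° = 1.093536 rad and θ = 178.8° = 3.120649 rad:
Applying the spherical law of cosines for sides, sin φ₂ = sin φ₁ cos δ + cos φ₁ sin δ cos θ = 0.174835, so φ₂ = 10.069°.
Δλ = atan2( sin θ sin δ cos φ₁ , cos δ − sin φ₁ sin φ₂ ) = atan2(0.007641, 0.452208) = 0.016896 rad = 0.968°.
λ₂ = -122.391° + 0.968° = -121.423°.

latitude 10.069°, longitude -121.423°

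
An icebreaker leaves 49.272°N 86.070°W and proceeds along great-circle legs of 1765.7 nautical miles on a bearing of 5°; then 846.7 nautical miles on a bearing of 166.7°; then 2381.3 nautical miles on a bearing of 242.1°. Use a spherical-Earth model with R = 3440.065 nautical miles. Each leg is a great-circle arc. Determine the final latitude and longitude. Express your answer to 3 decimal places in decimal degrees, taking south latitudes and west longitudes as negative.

latitude 34.419°, longitude -109.540°

Apply the spherical direct solution leg by leg, carrying full precision between legs.
Leg 1: from (49.272°, -86.070°), δ = 1765.7/3440.065 = 0.513275 rad, θ = 5° → φ = 78.330°, λ = -73.855°.
Leg 2: from (78.330°, -73.855°), δ = 846.7/3440.065 = 0.246129 rad, θ = 166.7° → φ = 64.403°, λ = -66.401°.
Leg 3: from (64.403°, -66.401°), δ = 2381.3/3440.065 = 0.692225 rad, θ = 242.1° → φ = 34.419°, λ = -109.540°.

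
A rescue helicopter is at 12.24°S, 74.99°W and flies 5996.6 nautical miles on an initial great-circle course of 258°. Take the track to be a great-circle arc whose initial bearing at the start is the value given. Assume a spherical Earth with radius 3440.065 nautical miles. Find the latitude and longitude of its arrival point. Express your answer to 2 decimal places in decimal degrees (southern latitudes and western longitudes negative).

δ = 5996.6/3440.065 = 1.743165 rad (99.8760°).
Converting: φ₁ = -0.213628 rad, θ = 4.502949 rad.
Applying the spherical law of cosines for sides, sin φ₂ = sin φ₁ cos δ + cos φ₁ sin δ cos θ = -0.163812, so φ₂ = -9.43°.
Δλ = atan2( sin θ sin δ cos φ₁ , cos δ − sin φ₁ sin φ₂ ) = atan2(-0.941747, -0.206245) = -1.786395 rad = -102.35°.
λ₂ = λ₁ + Δλ = -177.34°.

latitude -9.43°, longitude -177.34°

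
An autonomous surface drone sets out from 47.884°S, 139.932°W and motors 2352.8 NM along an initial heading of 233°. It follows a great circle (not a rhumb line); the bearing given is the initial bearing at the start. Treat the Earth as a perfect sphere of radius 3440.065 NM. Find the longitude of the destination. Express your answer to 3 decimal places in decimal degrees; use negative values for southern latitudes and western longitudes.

Central angle δ = d/R = 0.683941 rad.
Converting: φ₁ = -0.835733 rad, θ = 4.066617 rad.
Destination latitude: φ₂ = arcsin( sin φ₁ cos δ + cos φ₁ sin δ cos θ ) = arcsin(-0.829966) = -56.095°.
Then Δλ = atan2(-0.338415, 0.159430) = -1.130529 rad, from sin θ sin δ cos φ₁ over cos δ − sin φ₁ sin φ₂.
λ₂ = -139.932° + -64.775° = -204.707°, normalized to (−180°, 180°] → 155.293°.

longitude 155.293°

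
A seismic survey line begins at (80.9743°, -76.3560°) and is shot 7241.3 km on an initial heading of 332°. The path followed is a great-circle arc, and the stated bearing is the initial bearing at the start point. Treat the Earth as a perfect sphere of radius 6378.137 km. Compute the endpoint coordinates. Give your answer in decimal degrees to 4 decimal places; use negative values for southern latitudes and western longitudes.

δ = 7241.3/6378.137 = 1.135332 rad (65.0497°).
Converting: φ₁ = 1.413268 rad, θ = 5.794493 rad.
Destination latitude: φ₂ = arcsin( sin φ₁ cos δ + cos φ₁ sin δ cos θ ) = arcsin(0.542196) = 32.8333°.
Δλ = atan2( sin θ sin δ cos φ₁ , cos δ − sin φ₁ sin φ₂ ) = atan2(-0.066776, -0.113651) = -2.610375 rad = -149.5635°.
λ₂ = -76.3560° + -149.5635° = -225.9195°, normalized to (−180°, 180°] → 134.0805°.

latitude 32.8333°, longitude 134.0805°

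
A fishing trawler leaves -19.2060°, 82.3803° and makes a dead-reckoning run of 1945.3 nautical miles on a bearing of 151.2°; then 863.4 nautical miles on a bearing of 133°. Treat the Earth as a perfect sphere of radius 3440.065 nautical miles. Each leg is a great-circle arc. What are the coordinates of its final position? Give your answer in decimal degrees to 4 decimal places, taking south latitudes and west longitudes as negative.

Apply the spherical direct solution leg by leg, carrying full precision between legs.
Leg 1: from (-19.2060°, 82.3803°), δ = 1945.3/3440.065 = 0.565484 rad, θ = 151.2° → φ = -46.1510°, λ = 104.2575°.
Leg 2: from (-46.1510°, 104.2575°), δ = 863.4/3440.065 = 0.250984 rad, θ = 133° → φ = -54.6776°, λ = 122.5672°.

latitude -54.6776°, longitude 122.5672°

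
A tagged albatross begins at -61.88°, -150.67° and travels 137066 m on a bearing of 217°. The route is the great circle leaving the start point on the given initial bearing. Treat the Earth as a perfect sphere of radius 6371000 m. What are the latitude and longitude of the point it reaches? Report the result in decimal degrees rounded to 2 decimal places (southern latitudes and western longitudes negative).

latitude -62.86°, longitude -152.30°

The arc subtends δ = 137066/6371000 = 0.021514 rad at the centre.
With φ₁ = -61.88° = -1.080010 rad and θ = 217° = 3.787364 rad:
Destination latitude: φ₂ = arcsin( sin φ₁ cos δ + cos φ₁ sin δ cos θ ) = arcsin(-0.889856) = -62.86°.
For the longitude increment, Δλ = atan2( sin θ sin δ cos φ₁, cos δ − sin φ₁ sin φ₂ ) = atan2(-0.006102, 0.214949) = -1.63°.
Hence λ₂ = -150.67° + -1.63° = -152.30°.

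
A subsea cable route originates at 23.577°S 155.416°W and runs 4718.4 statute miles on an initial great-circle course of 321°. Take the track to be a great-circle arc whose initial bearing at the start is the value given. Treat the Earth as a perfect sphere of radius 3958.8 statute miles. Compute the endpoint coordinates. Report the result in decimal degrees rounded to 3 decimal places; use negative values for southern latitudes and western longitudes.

latitude 30.916°, longitude 161.622°

The arc subtends δ = 4718.4/3958.8 = 1.191876 rad at the centre.
With φ₁ = -23.577° = -0.411496 rad and θ = 321° = 5.602507 rad:
Applying the spherical law of cosines for sides, sin φ₂ = sin φ₁ cos δ + cos φ₁ sin δ cos θ = 0.513787, so φ₂ = 30.916°.
Then Δλ = atan2(-0.535872, 0.575422) = -0.749824 rad, from sin θ sin δ cos φ₁ over cos δ − sin φ₁ sin φ₂.
λ₂ = -155.416° + -42.962° = -198.378°, normalized to (−180°, 180°] → 161.622°.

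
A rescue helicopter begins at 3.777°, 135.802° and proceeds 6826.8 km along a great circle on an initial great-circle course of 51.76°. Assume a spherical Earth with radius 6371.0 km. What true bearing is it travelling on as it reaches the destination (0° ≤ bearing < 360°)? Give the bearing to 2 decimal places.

Central angle δ = d/R = 1.071543 rad.
With φ₁ = 3.777° = 0.065921 rad and θ = 51.76° = 0.903382 rad:
Destination latitude: φ₂ = arcsin( sin φ₁ cos δ + cos φ₁ sin δ cos θ ) = arcsin(0.573765) = 35.013°.
Then Δλ = atan2(0.688058, 0.440974) = 1.000847 rad, from sin θ sin δ cos φ₁ over cos δ − sin φ₁ sin φ₂.
λ₂ = 135.802° + 57.344° = 193.146°, normalized to (−180°, 180°] → -166.854°.
The forward bearing on arrival equals the back-azimuth from the destination plus 180°.
Back-azimuth from P₂ (35.01°, -166.85°) to P₁ (3.78°, 135.80°), with Δλ' = λ₁ − λ₂ = 302.66°: atan2( sin Δλ' cos φ₁ , cos φ₂ sin φ₁ − sin φ₂ cos φ₁ cos Δλ' ) = 253.12°.
Final bearing = (253.12° + 180°) mod 360° = 73.12°.

final bearing 73.12°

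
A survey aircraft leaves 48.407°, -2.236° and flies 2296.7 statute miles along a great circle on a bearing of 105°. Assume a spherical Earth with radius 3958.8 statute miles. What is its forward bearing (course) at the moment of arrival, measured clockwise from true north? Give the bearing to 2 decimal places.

δ = 2296.7/3958.8 = 0.580151 rad (33.2402°).
Start latitude φ₁ = 0.844862 rad; initial bearing θ = 1.832596 rad.
Applying the spherical law of cosines for sides, sin φ₂ = sin φ₁ cos δ + cos φ₁ sin δ cos θ = 0.531332, so φ₂ = 32.095°.
For the longitude increment, Δλ = atan2( sin θ sin δ cos φ₁, cos δ − sin φ₁ sin φ₂ ) = atan2(0.351482, 0.439008) = 38.682°.
λ₂ = λ₁ + Δλ = 36.446°.
The forward bearing on arrival equals the back-azimuth from the destination plus 180°.
Back-azimuth from P₂ (32.10°, 36.45°) to P₁ (48.41°, -2.24°), with Δλ' = λ₁ − λ₂ = -38.68°: atan2( sin Δλ' cos φ₁ , cos φ₂ sin φ₁ − sin φ₂ cos φ₁ cos Δλ' ) = 310.81°.
Final bearing = (310.81° + 180°) mod 360° = 130.81°.

final bearing 130.81°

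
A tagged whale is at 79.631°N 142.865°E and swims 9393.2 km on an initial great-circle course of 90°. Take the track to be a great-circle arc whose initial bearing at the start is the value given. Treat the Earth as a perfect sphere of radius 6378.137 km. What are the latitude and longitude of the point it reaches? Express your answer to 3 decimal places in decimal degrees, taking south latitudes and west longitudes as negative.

Angular distance δ = d/R = 9393.2 / 6378.137 = 1.472718 rad.
With φ₁ = 79.631° = 1.389823 rad and θ = 90° = 1.570796 rad:
Destination latitude: φ₂ = arcsin( sin φ₁ cos δ + cos φ₁ sin δ cos θ ) = arcsin(0.096322) = 5.527°.
For the longitude increment, Δλ = atan2( sin θ sin δ cos φ₁, cos δ − sin φ₁ sin φ₂ ) = atan2(0.179122, 0.003172) = 88.985°.
λ₂ = 142.865° + 88.985° = 231.850°, normalized to (−180°, 180°] → -128.150°.

latitude 5.527°, longitude -128.150°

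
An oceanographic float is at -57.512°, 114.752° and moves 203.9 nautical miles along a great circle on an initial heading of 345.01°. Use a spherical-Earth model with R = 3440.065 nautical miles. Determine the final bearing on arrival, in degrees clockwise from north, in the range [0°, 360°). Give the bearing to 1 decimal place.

final bearing 346.3°

δ = 203.9/3440.065 = 0.059272 rad (3.3960°).
With φ₁ = -57.512° = -1.003774 rad and θ = 345.01° = 6.021560 rad:
Applying the spherical law of cosines for sides, sin φ₂ = sin φ₁ cos δ + cos φ₁ sin δ cos θ = -0.811288, so φ₂ = -54.222°.
Then Δλ = atan2(-0.008230, 0.313920) = -0.026210 rad, from sin θ sin δ cos φ₁ over cos δ − sin φ₁ sin φ₂.
λ₂ = 114.752° + -1.502° = 113.250°.
The forward bearing on arrival equals the back-azimuth from the destination plus 180°.
Back-azimuth from P₂ (-54.2°, 113.3°) to P₁ (-57.5°, 114.8°), with Δλ' = λ₁ − λ₂ = 1.5°: atan2( sin Δλ' cos φ₁ , cos φ₂ sin φ₁ − sin φ₂ cos φ₁ cos Δλ' ) = 166.3°.
Final bearing = (166.3° + 180°) mod 360° = 346.3°.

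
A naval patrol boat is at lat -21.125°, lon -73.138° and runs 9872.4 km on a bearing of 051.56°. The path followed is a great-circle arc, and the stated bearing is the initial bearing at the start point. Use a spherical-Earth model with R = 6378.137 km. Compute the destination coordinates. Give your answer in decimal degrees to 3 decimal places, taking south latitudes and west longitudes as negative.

Central angle δ = d/R = 1.547850 rad.
Converting: φ₁ = -0.368701 rad, θ = 0.899892 rad.
sin φ₂ = sin φ₁ cos δ + cos φ₁ sin δ cos θ = (-0.360404)(0.022944) + (0.932796)(0.999737)(0.621695) = 0.571493
φ₂ = asin(0.571493) = 0.608324 rad = 34.854°.
For the longitude increment, Δλ = atan2( sin θ sin δ cos φ₁, cos δ − sin φ₁ sin φ₂ ) = atan2(0.730429, 0.228912) = 72.599°.
Hence λ₂ = -73.138° + 72.599° = -0.539°.

latitude 34.854°, longitude -0.539°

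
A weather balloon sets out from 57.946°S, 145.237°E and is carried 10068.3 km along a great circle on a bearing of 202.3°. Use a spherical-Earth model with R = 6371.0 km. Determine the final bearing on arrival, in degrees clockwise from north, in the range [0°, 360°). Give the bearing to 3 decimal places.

final bearing 346.704°

Angular distance δ = d/R = 10068.3 / 6371 = 1.580333 rad.
Converting: φ₁ = -1.011348 rad, θ = 3.530801 rad.
Applying the spherical law of cosines for sides, sin φ₂ = sin φ₁ cos δ + cos φ₁ sin δ cos θ = -0.482921, so φ₂ = -28.876°.
For the longitude increment, Δλ = atan2( sin θ sin δ cos φ₁, cos δ − sin φ₁ sin φ₂ ) = atan2(-0.201375, -0.418835) = -154.322°.
Hence λ₂ = 145.237° + -154.322° = -9.085°.
The forward bearing on arrival equals the back-azimuth from the destination plus 180°.
Back-azimuth from P₂ (-28.876°, -9.085°) to P₁ (-57.946°, 145.237°), with Δλ' = λ₁ − λ₂ = 154.322°: atan2( sin Δλ' cos φ₁ , cos φ₂ sin φ₁ − sin φ₂ cos φ₁ cos Δλ' ) = 166.704°.
Final bearing = (166.704° + 180°) mod 360° = 346.704°.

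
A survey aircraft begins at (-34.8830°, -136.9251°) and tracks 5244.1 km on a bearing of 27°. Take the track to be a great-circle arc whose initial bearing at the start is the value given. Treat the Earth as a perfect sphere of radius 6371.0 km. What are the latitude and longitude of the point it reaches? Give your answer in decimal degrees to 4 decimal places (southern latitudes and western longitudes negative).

δ = 5244.1/6371 = 0.823120 rad (47.1613°).
Start latitude φ₁ = -0.608823 rad; initial bearing θ = 0.471239 rad.
Destination latitude: φ₂ = arcsin( sin φ₁ cos δ + cos φ₁ sin δ cos θ ) = arcsin(0.147099) = 8.4589°.
Then Δλ = atan2(0.273083, 0.764063) = 0.343261 rad, from sin θ sin δ cos φ₁ over cos δ − sin φ₁ sin φ₂.
λ₂ = -136.9251° + 19.6674° = -117.2577°.

latitude 8.4589°, longitude -117.2577°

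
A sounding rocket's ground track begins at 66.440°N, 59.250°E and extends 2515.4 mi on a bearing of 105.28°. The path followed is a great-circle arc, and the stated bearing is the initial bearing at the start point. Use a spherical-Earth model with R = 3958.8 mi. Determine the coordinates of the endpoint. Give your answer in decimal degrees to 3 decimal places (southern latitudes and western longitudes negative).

latitude 42.472°, longitude 110.162°

The arc subtends δ = 2515.4/3958.8 = 0.635395 rad at the centre.
Converting: φ₁ = 1.159597 rad, θ = 1.837483 rad.
Destination latitude: φ₂ = arcsin( sin φ₁ cos δ + cos φ₁ sin δ cos θ ) = arcsin(0.675230) = 42.472°.
For the longitude increment, Δλ = atan2( sin θ sin δ cos φ₁, cos δ − sin φ₁ sin φ₂ ) = atan2(0.228839, 0.185893) = 50.912°.
Hence λ₂ = 59.250° + 50.912° = 110.162°.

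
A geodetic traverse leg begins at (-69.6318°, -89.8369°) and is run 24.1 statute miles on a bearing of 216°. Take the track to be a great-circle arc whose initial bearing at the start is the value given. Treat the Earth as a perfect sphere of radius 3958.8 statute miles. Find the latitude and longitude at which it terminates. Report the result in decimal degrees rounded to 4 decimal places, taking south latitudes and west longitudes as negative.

Central angle δ = d/R = 0.006088 rad.
With φ₁ = -69.6318° = -1.215304 rad and θ = 216° = 3.769911 rad:
Destination latitude: φ₂ = arcsin( sin φ₁ cos δ + cos φ₁ sin δ cos θ ) = arcsin(-0.939172) = -69.9130°.
For the longitude increment, Δλ = atan2( sin θ sin δ cos φ₁, cos δ − sin φ₁ sin φ₂ ) = atan2(-0.001245, 0.119531) = -0.5970°.
λ₂ = λ₁ + Δλ = -90.4339°.

latitude -69.9130°, longitude -90.4339°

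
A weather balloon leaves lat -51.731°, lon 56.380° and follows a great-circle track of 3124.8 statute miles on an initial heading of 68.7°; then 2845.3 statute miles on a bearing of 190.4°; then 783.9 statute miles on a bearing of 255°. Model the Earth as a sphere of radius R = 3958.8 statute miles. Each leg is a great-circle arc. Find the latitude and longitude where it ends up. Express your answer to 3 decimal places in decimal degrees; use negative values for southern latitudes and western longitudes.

latitude -63.776°, longitude 61.707°

Apply the spherical direct solution leg by leg, carrying full precision between legs.
Leg 1: from (-51.731°, 56.380°), δ = 3124.8/3958.8 = 0.789330 rad, θ = 68.7° → φ = -23.158°, λ = 102.381°.
Leg 2: from (-23.158°, 102.381°), δ = 2845.3/3958.8 = 0.718728 rad, θ = 190.4° → φ = -63.052°, λ = 87.176°.
Leg 3: from (-63.052°, 87.176°), δ = 783.9/3958.8 = 0.198015 rad, θ = 255° → φ = -63.776°, λ = 61.707°.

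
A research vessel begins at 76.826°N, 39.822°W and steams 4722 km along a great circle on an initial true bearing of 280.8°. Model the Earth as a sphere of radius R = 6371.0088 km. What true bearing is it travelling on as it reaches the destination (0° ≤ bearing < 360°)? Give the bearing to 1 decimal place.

final bearing 199.7°

δ = 4722/6371.0088 = 0.741170 rad (42.4659°).
Converting: φ₁ = 1.340867 rad, θ = 4.900885 rad.
Destination latitude: φ₂ = arcsin( sin φ₁ cos δ + cos φ₁ sin δ cos θ ) = arcsin(0.747098) = 48.340°.
Then Δλ = atan2(-0.151148, 0.010243) = -1.503133 rad, from sin θ sin δ cos φ₁ over cos δ − sin φ₁ sin φ₂.
Hence λ₂ = -39.822° + -86.123° = -125.945°.
The forward bearing on arrival equals the back-azimuth from the destination plus 180°.
Back-azimuth from P₂ (48.3°, -125.9°) to P₁ (76.8°, -39.8°), with Δλ' = λ₁ − λ₂ = 86.1°: atan2( sin Δλ' cos φ₁ , cos φ₂ sin φ₁ − sin φ₂ cos φ₁ cos Δλ' ) = 19.7°.
Final bearing = (19.7° + 180°) mod 360° = 199.7°.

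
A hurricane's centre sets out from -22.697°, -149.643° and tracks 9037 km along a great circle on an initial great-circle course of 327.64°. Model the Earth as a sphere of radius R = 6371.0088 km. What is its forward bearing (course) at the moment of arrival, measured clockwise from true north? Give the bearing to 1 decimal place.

final bearing 315.3°

Central angle δ = d/R = 1.418457 rad.
Start latitude φ₁ = -0.396137 rad; initial bearing θ = 5.718397 rad.
Applying the spherical law of cosines for sides, sin φ₂ = sin φ₁ cos δ + cos φ₁ sin δ cos θ = 0.711707, so φ₂ = 45.374°.
For the longitude increment, Δλ = atan2( sin θ sin δ cos φ₁, cos δ − sin φ₁ sin φ₂ ) = atan2(-0.488069, 0.426369) = -48.860°.
λ₂ = -149.643° + -48.860° = -198.503°, normalized to (−180°, 180°] → 161.497°.
The forward bearing on arrival equals the back-azimuth from the destination plus 180°.
Back-azimuth from P₂ (45.4°, 161.5°) to P₁ (-22.7°, -149.6°), with Δλ' = λ₁ − λ₂ = -311.1°: atan2( sin Δλ' cos φ₁ , cos φ₂ sin φ₁ − sin φ₂ cos φ₁ cos Δλ' ) = 135.3°.
Final bearing = (135.3° + 180°) mod 360° = 315.3°.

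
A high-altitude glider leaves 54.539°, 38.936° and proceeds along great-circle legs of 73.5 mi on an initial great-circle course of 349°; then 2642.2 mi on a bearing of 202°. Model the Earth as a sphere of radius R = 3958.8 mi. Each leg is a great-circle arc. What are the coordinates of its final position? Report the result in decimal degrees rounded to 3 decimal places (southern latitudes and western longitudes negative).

latitude 18.878°, longitude 24.392°

Apply the spherical direct solution leg by leg, carrying full precision between legs.
Leg 1: from (54.539°, 38.936°), δ = 73.5/3958.8 = 0.018566 rad, θ = 349° → φ = 55.583°, λ = 38.577°.
Leg 2: from (55.583°, 38.577°), δ = 2642.2/3958.8 = 0.667424 rad, θ = 202° → φ = 18.878°, λ = 24.392°.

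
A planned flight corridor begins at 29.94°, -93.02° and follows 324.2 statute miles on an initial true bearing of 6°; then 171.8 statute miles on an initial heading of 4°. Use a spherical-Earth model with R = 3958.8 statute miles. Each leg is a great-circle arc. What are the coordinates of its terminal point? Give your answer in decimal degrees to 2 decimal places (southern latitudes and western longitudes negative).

latitude 37.09°, longitude -92.21°

Apply the spherical direct solution leg by leg, carrying full precision between legs.
Leg 1: from (29.94°, -93.02°), δ = 324.2/3958.8 = 0.081894 rad, θ = 6° → φ = 34.61°, λ = -92.42°.
Leg 2: from (34.61°, -92.42°), δ = 171.8/3958.8 = 0.043397 rad, θ = 4° → φ = 37.09°, λ = -92.21°.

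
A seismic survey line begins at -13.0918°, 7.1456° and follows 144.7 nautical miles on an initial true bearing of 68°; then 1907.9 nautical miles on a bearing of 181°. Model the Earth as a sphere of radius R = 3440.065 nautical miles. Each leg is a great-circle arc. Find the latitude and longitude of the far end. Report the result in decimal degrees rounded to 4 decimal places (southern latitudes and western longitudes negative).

latitude -43.9498°, longitude 8.7001°

Apply the spherical direct solution leg by leg, carrying full precision between legs.
Leg 1: from (-13.0918°, 7.1456°), δ = 144.7/3440.065 = 0.042063 rad, θ = 68° → φ = -12.1791°, λ = 9.4315°.
Leg 2: from (-12.1791°, 9.4315°), δ = 1907.9/3440.065 = 0.554612 rad, θ = 181° → φ = -43.9498°, λ = 8.7001°.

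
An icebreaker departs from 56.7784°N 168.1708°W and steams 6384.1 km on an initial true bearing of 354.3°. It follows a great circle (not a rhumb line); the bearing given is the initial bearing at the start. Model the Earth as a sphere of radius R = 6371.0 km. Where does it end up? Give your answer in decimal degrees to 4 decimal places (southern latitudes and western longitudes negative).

latitude 65.4908°, longitude 23.4673°

Angular distance δ = d/R = 6384.1 / 6371 = 1.002056 rad.
Converting: φ₁ = 0.990970 rad, θ = 6.183702 rad.
sin φ₂ = sin φ₁ cos δ + cos φ₁ sin δ cos θ = (0.836558)(0.538571) + (0.547879)(0.842580)(0.995056) = 0.909895
φ₂ = asin(0.909895) = 1.143031 rad = 65.4908°.
Δλ = atan2( sin θ sin δ cos φ₁ , cos δ − sin φ₁ sin φ₂ ) = atan2(-0.045849, -0.222609) = -2.938470 rad = -168.3619°.
λ₂ = -168.1708° + -168.3619° = -336.5327°, normalized to (−180°, 180°] → 23.4673°.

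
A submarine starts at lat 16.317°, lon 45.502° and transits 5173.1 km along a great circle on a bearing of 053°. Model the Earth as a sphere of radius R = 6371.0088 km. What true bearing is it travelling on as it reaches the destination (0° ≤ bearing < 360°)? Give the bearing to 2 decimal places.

final bearing 75.83°

Angular distance δ = d/R = 5173.1 / 6371.0088 = 0.811975 rad.
Converting: φ₁ = 0.284785 rad, θ = 0.925025 rad.
Applying the spherical law of cosines for sides, sin φ₂ = sin φ₁ cos δ + cos φ₁ sin δ cos θ = 0.612429, so φ₂ = 37.765°.
Then Δλ = atan2(0.556186, 0.516004) = 0.822857 rad, from sin θ sin δ cos φ₁ over cos δ − sin φ₁ sin φ₂.
λ₂ = 45.502° + 47.146° = 92.648°.
The forward bearing on arrival equals the back-azimuth from the destination plus 180°.
Back-azimuth from P₂ (37.77°, 92.65°) to P₁ (16.32°, 45.50°), with Δλ' = λ₁ − λ₂ = -47.15°: atan2( sin Δλ' cos φ₁ , cos φ₂ sin φ₁ − sin φ₂ cos φ₁ cos Δλ' ) = 255.83°.
Final bearing = (255.83° + 180°) mod 360° = 75.83°.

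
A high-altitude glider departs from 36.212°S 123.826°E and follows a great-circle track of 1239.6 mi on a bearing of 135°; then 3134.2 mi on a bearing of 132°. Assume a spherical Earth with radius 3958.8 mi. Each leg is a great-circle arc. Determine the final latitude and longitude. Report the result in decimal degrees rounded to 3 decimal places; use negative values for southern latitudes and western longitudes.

latitude -57.118°, longitude -140.447°

Apply the spherical direct solution leg by leg, carrying full precision between legs.
Leg 1: from (-36.212°, 123.826°), δ = 1239.6/3958.8 = 0.313125 rad, θ = 135° → φ = -47.543°, λ = 142.650°.
Leg 2: from (-47.543°, 142.650°), δ = 3134.2/3958.8 = 0.791705 rad, θ = 132° → φ = -57.118°, λ = -140.447°.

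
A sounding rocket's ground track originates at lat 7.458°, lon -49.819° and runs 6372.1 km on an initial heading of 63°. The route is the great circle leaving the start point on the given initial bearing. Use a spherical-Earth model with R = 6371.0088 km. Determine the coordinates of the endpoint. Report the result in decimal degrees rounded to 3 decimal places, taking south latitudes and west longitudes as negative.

Angular distance δ = d/R = 6372.1 / 6371.0088 = 1.000171 rad.
Converting: φ₁ = 0.130167 rad, θ = 1.099557 rad.
Applying the spherical law of cosines for sides, sin φ₂ = sin φ₁ cos δ + cos φ₁ sin δ cos θ = 0.448942, so φ₂ = 26.676°.
Δλ = atan2( sin θ sin δ cos φ₁ , cos δ − sin φ₁ sin φ₂ ) = atan2(0.743495, 0.481886) = 0.995733 rad = 57.051°.
λ₂ = -49.819° + 57.051° = 7.232°.

latitude 26.676°, longitude 7.232°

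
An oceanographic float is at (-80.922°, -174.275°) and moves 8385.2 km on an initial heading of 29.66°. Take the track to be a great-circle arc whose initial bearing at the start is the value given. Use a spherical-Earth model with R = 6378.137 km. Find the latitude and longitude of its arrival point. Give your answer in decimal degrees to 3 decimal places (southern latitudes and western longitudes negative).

latitude -6.749°, longitude -145.456°

The arc subtends δ = 8385.2/6378.137 = 1.314679 rad at the centre.
Start latitude φ₁ = -1.412355 rad; initial bearing θ = 0.517665 rad.
sin φ₂ = sin φ₁ cos δ + cos φ₁ sin δ cos θ = (-0.987474)(0.253327) + (0.157779)(0.967381)(0.868977) = -0.117520
φ₂ = asin(-0.117520) = -0.117792 rad = -6.749°.
For the longitude increment, Δλ = atan2( sin θ sin δ cos φ₁, cos δ − sin φ₁ sin φ₂ ) = atan2(0.075530, 0.137279) = 28.819°.
λ₂ = λ₁ + Δλ = -145.456°.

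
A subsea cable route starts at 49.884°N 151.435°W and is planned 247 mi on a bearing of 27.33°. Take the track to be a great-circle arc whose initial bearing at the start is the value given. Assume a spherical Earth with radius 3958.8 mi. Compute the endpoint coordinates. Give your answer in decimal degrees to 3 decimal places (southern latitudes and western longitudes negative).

latitude 53.029°, longitude -148.707°

Angular distance δ = d/R = 247 / 3958.8 = 0.062393 rad.
Converting: φ₁ = 0.870640 rad, θ = 0.476998 rad.
sin φ₂ = sin φ₁ cos δ + cos φ₁ sin δ cos θ = (0.764741)(0.998054) + (0.644337)(0.062352)(0.888377) = 0.798945
φ₂ = asin(0.798945) = 0.925539 rad = 53.029°.
Then Δλ = atan2(0.018445, 0.387068) = 0.047618 rad, from sin θ sin δ cos φ₁ over cos δ − sin φ₁ sin φ₂.
Hence λ₂ = -151.435° + 2.728° = -148.707°.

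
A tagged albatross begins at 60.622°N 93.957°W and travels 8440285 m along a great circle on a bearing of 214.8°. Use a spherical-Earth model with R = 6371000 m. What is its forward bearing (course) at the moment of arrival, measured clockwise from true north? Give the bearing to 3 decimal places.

final bearing 196.532°

Angular distance δ = d/R = 8440285 / 6371000 = 1.324798 rad.
Converting: φ₁ = 1.058053 rad, θ = 3.748967 rad.
sin φ₂ = sin φ₁ cos δ + cos φ₁ sin δ cos θ = (0.871402)(0.243525) + (0.490569)(0.969895)(-0.821149) = -0.178495
φ₂ = asin(-0.178495) = -0.179456 rad = -10.282°.
Then Δλ = atan2(-0.271546, 0.399066) = -0.597487 rad, from sin θ sin δ cos φ₁ over cos δ − sin φ₁ sin φ₂.
Hence λ₂ = -93.957° + -34.233° = -128.190°.
The forward bearing on arrival equals the back-azimuth from the destination plus 180°.
Back-azimuth from P₂ (-10.282°, -128.190°) to P₁ (60.622°, -93.957°), with Δλ' = λ₁ − λ₂ = 34.233°: atan2( sin Δλ' cos φ₁ , cos φ₂ sin φ₁ − sin φ₂ cos φ₁ cos Δλ' ) = 16.532°.
Final bearing = (16.532° + 180°) mod 360° = 196.532°.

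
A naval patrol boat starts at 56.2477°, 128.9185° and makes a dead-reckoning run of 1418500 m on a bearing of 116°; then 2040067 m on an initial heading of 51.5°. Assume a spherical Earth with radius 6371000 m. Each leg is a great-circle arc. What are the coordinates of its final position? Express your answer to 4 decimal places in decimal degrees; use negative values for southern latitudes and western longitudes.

latitude 57.8500°, longitude 174.1813°

Apply the spherical direct solution leg by leg, carrying full precision between legs.
Leg 1: from (56.2477°, 128.9185°), δ = 1418500/6371000 = 0.222650 rad, θ = 116° → φ = 49.2129°, λ = 146.6053°.
Leg 2: from (49.2129°, 146.6053°), δ = 2040067/6371000 = 0.320211 rad, θ = 51.5° → φ = 57.8500°, λ = 174.1813°.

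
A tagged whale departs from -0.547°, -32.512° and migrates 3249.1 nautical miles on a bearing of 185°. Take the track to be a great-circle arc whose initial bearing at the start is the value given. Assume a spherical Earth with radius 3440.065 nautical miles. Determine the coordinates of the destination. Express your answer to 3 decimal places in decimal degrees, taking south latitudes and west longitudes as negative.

The arc subtends δ = 3249.1/3440.065 = 0.944488 rad at the centre.
Converting: φ₁ = -0.009547 rad, θ = 3.228859 rad.
Destination latitude: φ₂ = arcsin( sin φ₁ cos δ + cos φ₁ sin δ cos θ ) = arcsin(-0.812673) = -54.358°.
Δλ = atan2( sin θ sin δ cos φ₁ , cos δ − sin φ₁ sin φ₂ ) = atan2(-0.070610, 0.578399) = -0.121477 rad = -6.960°.
λ₂ = -32.512° + -6.960° = -39.472°.

latitude -54.358°, longitude -39.472°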